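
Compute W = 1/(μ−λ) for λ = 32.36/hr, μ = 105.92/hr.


W = 1/(μ−λ) = 1/(105.92 − 32.36) = 1/73.56 = 0.01359 hr

Final: 0.01359 hr


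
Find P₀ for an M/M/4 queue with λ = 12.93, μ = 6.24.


a = λ/μ = 12.93/6.24 = 2.0721; ρ = a/c = 0.5180
Σ_{k=0}^{3} a^k/k! (terms k=0..3) = 1.00000 + 2.07212 + 2.14683 + 1.48283 = 6.70177
Tail: a^4/(4!(1−ρ)) = 18.43553/(24·0.4820) = 1.59376
P₀ = 1/(6.70177 + 1.59376) = 1/8.29554 = 0.120547

Final: 0.120547


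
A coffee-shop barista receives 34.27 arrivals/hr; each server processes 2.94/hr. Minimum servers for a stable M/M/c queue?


Stability requires cμ > λ ⇔ c > λ/μ.
λ/μ = 34.27/2.94 = 11.6565
Minimum integer c = ⌊11.6565⌋ + 1 = 12
Check: 12·2.94 = 35.28 > 34.27, while 11·2.94 = 32.34 ≤ 34.27

Final: 12 servers


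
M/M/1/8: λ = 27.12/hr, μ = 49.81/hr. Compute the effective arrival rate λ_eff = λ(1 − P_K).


ρ = 0.5445; P_K = (1−ρ)ρ^8/(1−ρ^9) = 0.003533
λ_eff = λ(1 − P_K) = 27.12·(1 − 0.003533) = 27.12·0.996467 = 27.0242 /hr

Final: 27.0242 /hr


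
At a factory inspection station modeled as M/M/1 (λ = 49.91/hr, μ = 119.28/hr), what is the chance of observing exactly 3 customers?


ρ = 49.91/119.28 = 0.4184
P_n = (1−ρ)·ρ^n = (1 − 0.4184)·0.4184^3 = 0.5816·0.073259 = 0.042605

Final: 0.042605


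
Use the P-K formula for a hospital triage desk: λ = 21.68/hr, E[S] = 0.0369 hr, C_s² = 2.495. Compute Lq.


ρ = λ·E[S] = 21.68·0.0369 = 0.8000
Lq = ρ²(1+C_s²)/(2(1−ρ)) = 0.6400·(1+2.495)/(2·0.2000)
= 0.6400·3.4950/0.4000 = 5.59166

Final: 5.59166


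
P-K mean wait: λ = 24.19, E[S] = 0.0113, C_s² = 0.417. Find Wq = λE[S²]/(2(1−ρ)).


ρ = λ·E[S] = 24.19·0.0113 = 0.2733
E[S²] = E[S]²(1+C_s²) = 0.0113²·(1+0.417) = 0.0001809
Wq = λ·E[S²]/(2(1−ρ)) = 24.19·0.0001809/(2·0.7267) = 0.003012 hr

Final: 0.003012 hr


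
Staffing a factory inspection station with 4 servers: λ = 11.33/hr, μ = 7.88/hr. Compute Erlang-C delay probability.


a = λ/μ = 1.4378; ρ = a/4 = 0.3595
P₀ = 0.235578 (from M/M/c formula)
C(c,a) = [a^c/(c!(1−ρ))]·P₀ = [4.27381/(24·0.6405)]·0.235578
= 0.27801·0.235578 = 0.065492

Final: 0.065492


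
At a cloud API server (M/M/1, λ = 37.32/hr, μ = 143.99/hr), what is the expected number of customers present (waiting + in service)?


ρ = λ/μ = 37.32/143.99 = 0.2592
L = ρ/(1−ρ) = 0.2592/(1 − 0.2592) = 0.2592/0.7408 = 0.3499

Final: 0.3499


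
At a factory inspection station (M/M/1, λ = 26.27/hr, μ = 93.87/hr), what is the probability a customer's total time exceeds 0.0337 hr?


W ~ Exponential(μ−λ) for M/M/1.
μ − λ = 93.87 − 26.27 = 67.6000
P(W > t) = e^{−(μ−λ)t} = e^{−2.2781} = 0.102477

Final: 0.102477


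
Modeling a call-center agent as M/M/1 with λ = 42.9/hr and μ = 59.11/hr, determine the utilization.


ρ = λ/μ = 42.9/59.11 = 0.7258

Final: 0.7258


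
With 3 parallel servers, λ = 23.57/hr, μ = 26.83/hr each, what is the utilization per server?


ρ = λ/(cμ) = 23.57/(3·26.83) = 23.57/80.49 = 0.2928

Final: 0.2928


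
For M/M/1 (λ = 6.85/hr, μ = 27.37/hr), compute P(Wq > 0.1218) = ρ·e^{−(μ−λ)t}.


ρ = 6.85/27.37 = 0.2503
P(Wq > t) = ρ·e^{−(μ−λ)t} = 0.2503·e^{−2.4993}
= 0.2503·0.082140 = 0.020557

Final: 0.020557


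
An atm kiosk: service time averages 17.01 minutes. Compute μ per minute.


μ = 1/(service time) in consistent units.
1 minute = 1 min, so μ = 1/17.01 = 0.05879 per minute

Final: 0.05879 /min


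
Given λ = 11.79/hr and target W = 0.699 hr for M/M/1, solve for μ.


W = 1/(μ−λ) ⇒ μ − λ = 1/W = 1/0.699 = 1.4306
μ = λ + 1/W = 11.79 + 1.4306 = 13.2206 per hr

Final: 13.2206 /hr


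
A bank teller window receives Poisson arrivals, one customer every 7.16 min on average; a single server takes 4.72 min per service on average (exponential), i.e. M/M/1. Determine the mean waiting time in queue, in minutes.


λ = 60/7.16 = 8.3799 /hr
μ = 60/4.72 = 12.7119 /hr
ρ = λ/μ = 8.3799/12.7119 = 0.6592
Wq = ρ/(μ−λ) = 0.6592/(12.7119−8.3799) = 0.15217 hr
In minutes: 0.15217·60 = 9.130 min

Final: 9.130 min


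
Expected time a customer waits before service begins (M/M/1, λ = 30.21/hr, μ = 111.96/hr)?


ρ = 30.21/111.96 = 0.2698
Wq = ρ/(μ−λ) = 0.2698/(111.96 − 30.21) = 0.2698/81.75 = 0.003301 hr

Final: 0.003301 hr


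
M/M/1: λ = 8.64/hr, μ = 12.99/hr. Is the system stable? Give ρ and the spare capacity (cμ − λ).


Total capacity cμ = 1·12.99 = 12.99/hr
ρ = λ/(cμ) = 8.64/12.99 = 0.6651
Stable ⇔ ρ < 1: YES
Spare capacity = cμ − λ = 12.99 − 8.64 = 4.35/hr

Final: ρ = 0.6651; stable; margin = 4.35/hr


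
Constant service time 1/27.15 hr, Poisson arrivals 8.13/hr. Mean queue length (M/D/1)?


ρ = 8.13/27.15 = 0.2994
M/D/1: Lq = ρ²/(2(1−ρ)) = 0.08967/(2·0.7006) = 0.06400

Final: 0.06400


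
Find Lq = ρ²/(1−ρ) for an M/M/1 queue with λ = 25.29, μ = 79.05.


ρ = 25.29/79.05 = 0.3199
Lq = ρ²/(1−ρ) = 0.1024/0.6801 = 0.1505

Final: 0.1505


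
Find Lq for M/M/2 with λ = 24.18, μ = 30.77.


a = λ/μ = 0.7858; ρ = a/2 = 0.3929
P₀ = 0.435838
Lq = P₀·a^c·ρ / (c!·(1−ρ)²) = 0.435838·0.61753·0.3929/(2·0.36855)
= 0.14347

Final: 0.14347


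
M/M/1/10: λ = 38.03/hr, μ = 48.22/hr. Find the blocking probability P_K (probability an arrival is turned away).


ρ = λ/μ = 38.03/48.22 = 0.7887
P_K = (1−ρ)ρ^K/(1−ρ^(K+1)) = (0.2113·0.093109)/(1 − 0.073433)
= 0.019676/0.926567 = 0.021235

Final: 0.021235


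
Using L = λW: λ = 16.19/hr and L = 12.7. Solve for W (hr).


W = L/λ = 12.7/16.19 = 0.7844 hr

Final: 0.7844 hr


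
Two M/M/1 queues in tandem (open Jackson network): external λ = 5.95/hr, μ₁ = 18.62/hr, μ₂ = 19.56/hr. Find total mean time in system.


Each node sees arrival rate λ = 5.95/hr (tandem ⇒ throughput preserved).
W₁ = 1/(μ₁−λ) = 1/(18.62−5.95) = 0.07893 hr
W₂ = 1/(μ₂−λ) = 1/(19.56−5.95) = 0.07348 hr
W_total = W₁ + W₂ = 0.07893 + 0.07348 = 0.15240 hr

Final: 0.15240 hr


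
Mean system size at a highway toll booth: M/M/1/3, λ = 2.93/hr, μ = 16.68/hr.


ρ = 2.93/16.68 = 0.1757
L = ρ[1 − (K+1)ρ^K + Kρ^(K+1)] / [(1−ρ)(1−ρ^(K+1))]
Numerator: 0.1757·(1 − 4·0.005420 + 3·0.0009521) = 0.172353
Denominator: (0.8243)·(0.999048) = 0.823556
L = 0.172353/0.823556 = 0.2093

Final: 0.2093


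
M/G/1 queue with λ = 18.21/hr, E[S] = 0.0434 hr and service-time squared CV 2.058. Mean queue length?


ρ = λ·E[S] = 18.21·0.0434 = 0.7903
Lq = ρ²(1+C_s²)/(2(1−ρ)) = 0.6246·(1+2.058)/(2·0.2097)
= 0.6246·3.0580/0.4194 = 4.55447

Final: 4.55447


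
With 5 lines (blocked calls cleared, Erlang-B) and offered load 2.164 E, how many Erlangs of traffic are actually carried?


B(5,2.164) = 0.046505 (Erlang-B)
Carried load = a(1 − B) = 2.164·(1 − 0.046505) = 2.164·0.953495 = 2.0634 E

Final: 2.0634 Erlangs


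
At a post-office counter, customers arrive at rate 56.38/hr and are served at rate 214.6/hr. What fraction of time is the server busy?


ρ = λ/μ = 56.38/214.6 = 0.2627

Final: 0.2627


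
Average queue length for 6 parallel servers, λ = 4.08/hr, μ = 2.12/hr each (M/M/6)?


a = λ/μ = 1.9245; ρ = a/6 = 0.3208
P₀ = 0.145774
Lq = P₀·a^c·ρ / (c!·(1−ρ)²) = 0.145774·50.80960·0.3208/(720·0.46137)
= 0.007152

Final: 0.007152


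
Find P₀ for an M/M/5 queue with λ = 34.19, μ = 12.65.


a = λ/μ = 34.19/12.65 = 2.7028; ρ = a/c = 0.5406
Σ_{k=0}^{4} a^k/k! (terms k=0..4) = 1.00000 + 2.70277 + 3.65247 + 3.29060 + 2.22343 = 12.86926
Tail: a^5/(5!(1−ρ)) = 144.22577/(120·0.4594) = 2.61593
P₀ = 1/(12.86926 + 2.61593) = 1/15.48520 = 0.064578

Final: 0.064578


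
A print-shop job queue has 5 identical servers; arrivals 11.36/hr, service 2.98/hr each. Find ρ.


ρ = λ/(cμ) = 11.36/(5·2.98) = 11.36/14.90 = 0.7624

Final: 0.7624


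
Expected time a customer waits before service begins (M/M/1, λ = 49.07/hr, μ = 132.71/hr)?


ρ = 49.07/132.71 = 0.3698
Wq = ρ/(μ−λ) = 0.3698/(132.71 − 49.07) = 0.3698/83.64 = 0.004421 hr

Final: 0.004421 hr


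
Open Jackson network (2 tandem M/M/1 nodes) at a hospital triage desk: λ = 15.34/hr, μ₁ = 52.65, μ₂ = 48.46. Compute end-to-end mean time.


Each node sees arrival rate λ = 15.34/hr (tandem ⇒ throughput preserved).
W₁ = 1/(μ₁−λ) = 1/(52.65−15.34) = 0.02680 hr
W₂ = 1/(μ₂−λ) = 1/(48.46−15.34) = 0.03019 hr
W_total = W₁ + W₂ = 0.02680 + 0.03019 = 0.05700 hr

Final: 0.05700 hr


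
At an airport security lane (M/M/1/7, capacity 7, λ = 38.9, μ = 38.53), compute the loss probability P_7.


ρ = λ/μ = 38.9/38.53 = 1.0096
P_K = (1−ρ)ρ^K/(1−ρ^(K+1)) = (-0.009603·1.069188)/(1 − 1.079455)
= -0.010267/-0.079455 = 0.129221

Final: 0.129221


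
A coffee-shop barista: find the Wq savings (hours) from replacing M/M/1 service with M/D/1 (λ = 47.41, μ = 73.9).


ρ = 47.41/73.9 = 0.6415
Wq(M/M/1) = ρ/(μ−λ) = 0.6415/26.49 = 0.02422 hr
Wq(M/D/1) = ρ/(2(μ−λ)) = 0.01211 hr
Savings = 0.02422 − 0.01211 = 0.01211 hr

Final: 0.01211 hr


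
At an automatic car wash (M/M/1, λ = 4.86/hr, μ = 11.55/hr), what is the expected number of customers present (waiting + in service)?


ρ = λ/μ = 4.86/11.55 = 0.4208
L = ρ/(1−ρ) = 0.4208/(1 − 0.4208) = 0.4208/0.5792 = 0.7265

Final: 0.7265


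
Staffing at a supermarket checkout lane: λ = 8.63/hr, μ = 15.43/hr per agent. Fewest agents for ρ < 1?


Stability requires cμ > λ ⇔ c > λ/μ.
λ/μ = 8.63/15.43 = 0.5593
Minimum integer c = ⌊0.5593⌋ + 1 = 1
Check: 1·15.43 = 15.43 > 8.63, while 0·15.43 = 0.00 ≤ 8.63

Final: 1 servers


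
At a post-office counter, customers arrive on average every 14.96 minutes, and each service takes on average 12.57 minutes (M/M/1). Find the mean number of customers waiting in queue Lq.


λ = 60/14.96 = 4.0107 /hr
μ = 60/12.57 = 4.7733 /hr
ρ = λ/μ = 4.0107/4.7733 = 0.8402
Lq = ρ²/(1−ρ) = 0.7060/0.1598 = 4.4192

Final: 4.4192


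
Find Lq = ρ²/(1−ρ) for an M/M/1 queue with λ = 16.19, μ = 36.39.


ρ = 16.19/36.39 = 0.4449
Lq = ρ²/(1−ρ) = 0.1979/0.5551 = 0.3566

Final: 0.3566


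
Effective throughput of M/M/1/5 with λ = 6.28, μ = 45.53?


ρ = 0.1379; P_K = (1−ρ)ρ^5/(1−ρ^6) = 0.00004304
λ_eff = λ(1 − P_K) = 6.28·(1 − 0.00004304) = 6.28·0.999957 = 6.2797 /hr

Final: 6.2797 /hr


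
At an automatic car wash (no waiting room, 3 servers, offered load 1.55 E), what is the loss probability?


B(c,a) = (a^c/c!) / Σ_{k=0}^{c} a^k/k!
a^3/3! = 0.620646
Σ terms (k=0..3): 1.00000 + 1.55000 + 1.20125 + 0.62065 = 4.371896
B = 0.620646/4.371896 = 0.141963

Final: 0.141963


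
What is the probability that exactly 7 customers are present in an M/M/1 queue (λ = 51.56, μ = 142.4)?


ρ = 51.56/142.4 = 0.3621
P_n = (1−ρ)·ρ^n = (1 − 0.3621)·0.3621^7 = 0.6379·0.0008159 = 0.0005205

Final: 0.0005205


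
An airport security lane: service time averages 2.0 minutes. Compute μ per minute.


μ = 1/(service time) in consistent units.
1 minute = 1 min, so μ = 1/2.0 = 0.5000 per minute

Final: 0.5000 /min


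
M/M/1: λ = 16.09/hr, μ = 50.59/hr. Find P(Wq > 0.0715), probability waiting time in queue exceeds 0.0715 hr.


ρ = 16.09/50.59 = 0.3180
P(Wq > t) = ρ·e^{−(μ−λ)t} = 0.3180·e^{−2.4667}
= 0.3180·0.084860 = 0.026990

Final: 0.026990


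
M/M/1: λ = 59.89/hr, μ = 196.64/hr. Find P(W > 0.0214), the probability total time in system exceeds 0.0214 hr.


W ~ Exponential(μ−λ) for M/M/1.
μ − λ = 196.64 − 59.89 = 136.7500
P(W > t) = e^{−(μ−λ)t} = e^{−2.9264} = 0.053587

Final: 0.053587


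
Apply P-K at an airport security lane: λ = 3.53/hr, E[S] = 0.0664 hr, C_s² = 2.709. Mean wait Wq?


ρ = λ·E[S] = 3.53·0.0664 = 0.2344
E[S²] = E[S]²(1+C_s²) = 0.0664²·(1+2.709) = 0.016353
Wq = λ·E[S²]/(2(1−ρ)) = 3.53·0.016353/(2·0.7656) = 0.03770 hr

Final: 0.03770 hr


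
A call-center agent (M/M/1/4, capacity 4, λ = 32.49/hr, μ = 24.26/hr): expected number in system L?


ρ = 32.49/24.26 = 1.3392
L = ρ[1 − (K+1)ρ^K + Kρ^(K+1)] / [(1−ρ)(1−ρ^(K+1))]
Numerator: 1.3392·(1 − 5·3.216886 + 4·4.308187) = 2.877119
Denominator: (-0.3392)·(-3.308187) = 1.122275
L = 2.877119/1.122275 = 2.5636

Final: 2.5636


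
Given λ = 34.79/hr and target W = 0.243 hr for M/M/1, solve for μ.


W = 1/(μ−λ) ⇒ μ − λ = 1/W = 1/0.243 = 4.1152
μ = λ + 1/W = 34.79 + 4.1152 = 38.9052 per hr

Final: 38.9052 /hr


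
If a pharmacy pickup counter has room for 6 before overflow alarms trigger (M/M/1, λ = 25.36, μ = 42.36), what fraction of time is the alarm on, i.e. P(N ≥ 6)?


ρ = 25.36/42.36 = 0.5987
P(N ≥ n) = ρ^n = 0.5987^6 = 0.046043

Final: 0.046043


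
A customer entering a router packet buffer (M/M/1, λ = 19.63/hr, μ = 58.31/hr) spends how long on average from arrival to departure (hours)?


W = 1/(μ−λ) = 1/(58.31 − 19.63) = 1/38.68 = 0.02585 hr

Final: 0.02585 hr


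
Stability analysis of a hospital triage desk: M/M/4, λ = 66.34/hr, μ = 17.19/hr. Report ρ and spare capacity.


Total capacity cμ = 4·17.19 = 68.76/hr
ρ = λ/(cμ) = 66.34/68.76 = 0.9648
Stable ⇔ ρ < 1: YES
Spare capacity = cμ − λ = 68.76 − 66.34 = 2.42/hr

Final: ρ = 0.9648; stable; margin = 2.42/hr


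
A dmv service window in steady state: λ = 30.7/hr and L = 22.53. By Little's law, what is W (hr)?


W = L/λ = 22.53/30.7 = 0.7339 hr

Final: 0.7339 hr


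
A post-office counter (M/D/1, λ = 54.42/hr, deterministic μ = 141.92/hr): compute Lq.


ρ = 54.42/141.92 = 0.3835
M/D/1: Lq = ρ²/(2(1−ρ)) = 0.1470/(2·0.6165) = 0.11924

Final: 0.11924


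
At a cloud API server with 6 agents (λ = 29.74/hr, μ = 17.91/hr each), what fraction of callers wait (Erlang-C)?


a = λ/μ = 1.6605; ρ = a/6 = 0.2768
P₀ = 0.189950 (from M/M/c formula)
C(c,a) = [a^c/(c!(1−ρ))]·P₀ = [20.96391/(720·0.7232)]·0.189950
= 0.04026·0.189950 = 0.007647

Final: 0.007647


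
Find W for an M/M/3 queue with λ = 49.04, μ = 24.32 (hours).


a = 2.0164; ρ = 0.6721; P₀ = 0.108489
Lq = P₀·a^c·ρ/(c!(1−ρ)²) = 0.92706
Wq = Lq/λ = 0.92706/49.04 = 0.01890 hr
W = Wq + 1/μ = 0.01890 + 0.04112 = 0.06002 hr

Final: 0.06002 hr


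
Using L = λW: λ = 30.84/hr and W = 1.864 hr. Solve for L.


L = λW = 30.84·1.864 = 57.4858

Final: 57.4858


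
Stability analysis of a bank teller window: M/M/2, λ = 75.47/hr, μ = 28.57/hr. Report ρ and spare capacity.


Total capacity cμ = 2·28.57 = 57.14/hr
ρ = λ/(cμ) = 75.47/57.14 = 1.3208
Stable ⇔ ρ < 1: NO
Spare capacity = cμ − λ = 57.14 − 75.47 = -18.33/hr

Final: ρ = 1.3208; unstable; margin = -18.33/hr


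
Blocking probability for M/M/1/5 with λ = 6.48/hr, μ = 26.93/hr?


ρ = λ/μ = 6.48/26.93 = 0.2406
P_K = (1−ρ)ρ^K/(1−ρ^(K+1)) = (0.7594·0.0008067)/(1 − 0.0001941)
= 0.0006126/0.999806 = 0.0006127

Final: 0.0006127


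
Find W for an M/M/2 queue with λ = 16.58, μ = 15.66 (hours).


a = 1.0587; ρ = 0.5294; P₀ = 0.307724
Lq = P₀·a^c·ρ/(c!(1−ρ)²) = 0.41222
Wq = Lq/λ = 0.41222/16.58 = 0.02486 hr
W = Wq + 1/μ = 0.02486 + 0.06386 = 0.08872 hr

Final: 0.08872 hr


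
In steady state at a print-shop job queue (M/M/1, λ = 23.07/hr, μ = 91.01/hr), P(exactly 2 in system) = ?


ρ = 23.07/91.01 = 0.2535
P_n = (1−ρ)·ρ^n = (1 − 0.2535)·0.2535^2 = 0.7465·0.064256 = 0.047968

Final: 0.047968


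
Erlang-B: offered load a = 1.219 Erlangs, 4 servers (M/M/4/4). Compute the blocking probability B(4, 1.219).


B(c,a) = (a^c/c!) / Σ_{k=0}^{c} a^k/k!
a^4/4! = 0.092003
Σ terms (k=0..4): 1.00000 + 1.21900 + 0.74298 + 0.30190 + 0.09200 = 3.355882
B = 0.092003/3.355882 = 0.027416

Final: 0.027416


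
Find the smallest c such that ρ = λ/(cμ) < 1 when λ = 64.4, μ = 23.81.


Stability requires cμ > λ ⇔ c > λ/μ.
λ/μ = 64.4/23.81 = 2.7047
Minimum integer c = ⌊2.7047⌋ + 1 = 3
Check: 3·23.81 = 71.43 > 64.4, while 2·23.81 = 47.62 ≤ 64.4

Final: 3 servers


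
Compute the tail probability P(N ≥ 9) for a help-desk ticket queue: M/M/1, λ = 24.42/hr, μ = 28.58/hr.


ρ = 24.42/28.58 = 0.8544
P(N ≥ n) = ρ^n = 0.8544^9 = 0.242745

Final: 0.242745


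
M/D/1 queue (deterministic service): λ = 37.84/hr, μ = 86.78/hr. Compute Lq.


ρ = 37.84/86.78 = 0.4360
M/D/1: Lq = ρ²/(2(1−ρ)) = 0.1901/(2·0.5640) = 0.16857

Final: 0.16857


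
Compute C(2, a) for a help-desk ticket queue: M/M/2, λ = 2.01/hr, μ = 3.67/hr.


a = λ/μ = 0.5477; ρ = a/2 = 0.2738
P₀ = 0.570053 (from M/M/c formula)
C(c,a) = [a^c/(c!(1−ρ))]·P₀ = [0.29996/(2·0.7262)]·0.570053
= 0.20654·0.570053 = 0.117737

Final: 0.117737


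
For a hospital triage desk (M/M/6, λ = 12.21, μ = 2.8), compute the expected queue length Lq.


a = λ/μ = 4.3607; ρ = a/6 = 0.7268
P₀ = 0.010887
Lq = P₀·a^c·ρ / (c!·(1−ρ)²) = 0.010887·6876.15718·0.7268/(720·0.07465)
= 1.01234

Final: 1.01234


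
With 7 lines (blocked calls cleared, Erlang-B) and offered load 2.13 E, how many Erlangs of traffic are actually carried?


B(7,2.13) = 0.004698 (Erlang-B)
Carried load = a(1 − B) = 2.13·(1 − 0.004698) = 2.13·0.995302 = 2.1200 E

Final: 2.1200 Erlangs


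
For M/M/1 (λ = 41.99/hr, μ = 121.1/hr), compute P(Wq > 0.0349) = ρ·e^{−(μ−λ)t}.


ρ = 41.99/121.1 = 0.3467
P(Wq > t) = ρ·e^{−(μ−λ)t} = 0.3467·e^{−2.7609}
= 0.3467·0.063232 = 0.021925

Final: 0.021925


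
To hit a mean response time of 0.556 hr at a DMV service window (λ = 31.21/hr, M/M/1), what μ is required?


W = 1/(μ−λ) ⇒ μ − λ = 1/W = 1/0.556 = 1.7986
μ = λ + 1/W = 31.21 + 1.7986 = 33.0086 per hr

Final: 33.0086 /hr


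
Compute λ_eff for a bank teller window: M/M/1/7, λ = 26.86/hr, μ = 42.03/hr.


ρ = 0.6391; P_K = (1−ρ)ρ^7/(1−ρ^8) = 0.016162
λ_eff = λ(1 − P_K) = 26.86·(1 − 0.016162) = 26.86·0.983838 = 26.4259 /hr

Final: 26.4259 /hr


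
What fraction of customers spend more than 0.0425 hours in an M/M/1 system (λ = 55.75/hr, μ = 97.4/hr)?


W ~ Exponential(μ−λ) for M/M/1.
μ − λ = 97.4 − 55.75 = 41.6500
P(W > t) = e^{−(μ−λ)t} = e^{−1.7701} = 0.170312

Final: 0.170312


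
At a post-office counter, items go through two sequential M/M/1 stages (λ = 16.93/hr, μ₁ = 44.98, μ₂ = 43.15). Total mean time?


Each node sees arrival rate λ = 16.93/hr (tandem ⇒ throughput preserved).
W₁ = 1/(μ₁−λ) = 1/(44.98−16.93) = 0.03565 hr
W₂ = 1/(μ₂−λ) = 1/(43.15−16.93) = 0.03814 hr
W_total = W₁ + W₂ = 0.03565 + 0.03814 = 0.07379 hr

Final: 0.07379 hr


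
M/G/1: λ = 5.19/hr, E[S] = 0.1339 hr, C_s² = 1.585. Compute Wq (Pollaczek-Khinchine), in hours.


ρ = λ·E[S] = 5.19·0.1339 = 0.6949
E[S²] = E[S]²(1+C_s²) = 0.1339²·(1+1.585) = 0.046347
Wq = λ·E[S²]/(2(1−ρ)) = 5.19·0.046347/(2·0.3051) = 0.39425 hr

Final: 0.39425 hr


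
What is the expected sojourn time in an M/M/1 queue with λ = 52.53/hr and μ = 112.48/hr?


W = 1/(μ−λ) = 1/(112.48 − 52.53) = 1/59.95 = 0.01668 hr

Final: 0.01668 hr


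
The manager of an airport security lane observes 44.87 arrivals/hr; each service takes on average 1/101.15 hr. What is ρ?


ρ = λ/μ = 44.87/101.15 = 0.4436

Final: 0.4436


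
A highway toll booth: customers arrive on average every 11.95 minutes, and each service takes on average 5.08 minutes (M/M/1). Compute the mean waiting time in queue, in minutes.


λ = 60/11.95 = 5.0209 /hr
μ = 60/5.08 = 11.8110 /hr
ρ = λ/μ = 5.0209/11.8110 = 0.4251
Wq = ρ/(μ−λ) = 0.4251/(11.8110−5.0209) = 0.06261 hr
In minutes: 0.06261·60 = 3.756 min

Final: 3.756 min


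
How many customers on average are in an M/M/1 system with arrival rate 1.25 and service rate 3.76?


ρ = λ/μ = 1.25/3.76 = 0.3324
L = ρ/(1−ρ) = 0.3324/(1 − 0.3324) = 0.3324/0.6676 = 0.4980

Final: 0.4980


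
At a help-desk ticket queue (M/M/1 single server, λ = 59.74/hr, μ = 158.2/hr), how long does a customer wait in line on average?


ρ = 59.74/158.2 = 0.3776
Wq = ρ/(μ−λ) = 0.3776/(158.2 − 59.74) = 0.3776/98.46 = 0.003835 hr

Final: 0.003835 hr


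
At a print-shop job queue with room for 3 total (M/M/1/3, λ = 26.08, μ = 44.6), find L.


ρ = 26.08/44.6 = 0.5848
L = ρ[1 − (K+1)ρ^K + Kρ^(K+1)] / [(1−ρ)(1−ρ^(K+1))]
Numerator: 0.5848·(1 − 4·0.199949 + 3·0.116921) = 0.322180
Denominator: (0.4152)·(0.883079) = 0.366696
L = 0.322180/0.366696 = 0.8786

Final: 0.8786


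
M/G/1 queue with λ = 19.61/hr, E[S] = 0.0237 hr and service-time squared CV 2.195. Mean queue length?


ρ = λ·E[S] = 19.61·0.0237 = 0.4648
Lq = ρ²(1+C_s²)/(2(1−ρ)) = 0.2160·(1+2.195)/(2·0.5352)
= 0.2160·3.1950/1.0705 = 0.64468

Final: 0.64468


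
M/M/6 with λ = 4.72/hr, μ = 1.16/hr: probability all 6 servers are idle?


a = λ/μ = 4.72/1.16 = 4.0690; ρ = a/c = 0.6782
Σ_{k=0}^{5} a^k/k! (terms k=0..5) = 1.00000 + 4.06897 + 8.27824 + 11.22796 + 11.42154 + 9.29477 = 45.29148
Tail: a^6/(6!(1−ρ)) = 4538.41344/(720·0.3218) = 19.58542
P₀ = 1/(45.29148 + 19.58542) = 1/64.87690 = 0.015414

Final: 0.015414


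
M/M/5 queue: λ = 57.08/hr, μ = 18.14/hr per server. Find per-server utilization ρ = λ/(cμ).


ρ = λ/(cμ) = 57.08/(5·18.14) = 57.08/90.70 = 0.6293

Final: 0.6293


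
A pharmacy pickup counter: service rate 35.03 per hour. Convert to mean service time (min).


Mean service time = 1/μ = 1/35.03 hour = 0.02855 hour
In minutes: 0.02855 × 60 = 1.7128 min

Final: 1.7128 min


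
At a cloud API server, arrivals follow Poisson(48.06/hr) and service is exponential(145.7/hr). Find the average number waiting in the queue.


ρ = 48.06/145.7 = 0.3299
Lq = ρ²/(1−ρ) = 0.1088/0.6701 = 0.1624

Final: 0.1624


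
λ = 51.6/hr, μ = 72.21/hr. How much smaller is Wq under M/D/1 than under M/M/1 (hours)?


ρ = 51.6/72.21 = 0.7146
Wq(M/M/1) = ρ/(μ−λ) = 0.7146/20.61 = 0.03467 hr
Wq(M/D/1) = ρ/(2(μ−λ)) = 0.01734 hr
Savings = 0.03467 − 0.01734 = 0.01734 hr

Final: 0.01734 hr


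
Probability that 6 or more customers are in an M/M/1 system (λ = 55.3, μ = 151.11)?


ρ = 55.3/151.11 = 0.3660
P(N ≥ n) = ρ^n = 0.3660^6 = 0.002402

Final: 0.002402


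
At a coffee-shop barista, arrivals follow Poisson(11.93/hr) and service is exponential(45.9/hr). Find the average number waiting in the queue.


ρ = 11.93/45.9 = 0.2599
Lq = ρ²/(1−ρ) = 0.06755/0.7401 = 0.09128

Final: 0.09128


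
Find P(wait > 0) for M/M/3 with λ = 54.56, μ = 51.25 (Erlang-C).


a = λ/μ = 1.0646; ρ = a/3 = 0.3549
P₀ = 0.339794 (from M/M/c formula)
C(c,a) = [a^c/(c!(1−ρ))]·P₀ = [1.20654/(6·0.6451)]·0.339794
= 0.31170·0.339794 = 0.105914

Final: 0.105914


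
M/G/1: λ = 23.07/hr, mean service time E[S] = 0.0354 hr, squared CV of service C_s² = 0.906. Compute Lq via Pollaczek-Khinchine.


ρ = λ·E[S] = 23.07·0.0354 = 0.8167
Lq = ρ²(1+C_s²)/(2(1−ρ)) = 0.6670·(1+0.906)/(2·0.1833)
= 0.6670·1.9060/0.3666 = 3.46721

Final: 3.46721


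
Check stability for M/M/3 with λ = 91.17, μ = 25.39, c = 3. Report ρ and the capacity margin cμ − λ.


Total capacity cμ = 3·25.39 = 76.17/hr
ρ = λ/(cμ) = 91.17/76.17 = 1.1969
Stable ⇔ ρ < 1: NO
Spare capacity = cμ − λ = 76.17 − 91.17 = -15.00/hr

Final: ρ = 1.1969; unstable; margin = -15.00/hr


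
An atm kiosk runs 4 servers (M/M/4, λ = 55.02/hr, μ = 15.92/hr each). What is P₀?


a = λ/μ = 55.02/15.92 = 3.4560; ρ = a/c = 0.8640
Σ_{k=0}^{3} a^k/k! (terms k=0..3) = 1.00000 + 3.45603 + 5.97207 + 6.87989 = 17.30799
Tail: a^4/(4!(1−ρ)) = 142.66259/(24·0.1360) = 43.71032
P₀ = 1/(17.30799 + 43.71032) = 1/61.01831 = 0.016389

Final: 0.016389


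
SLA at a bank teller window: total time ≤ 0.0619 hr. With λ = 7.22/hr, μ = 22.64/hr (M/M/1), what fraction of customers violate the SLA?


W ~ Exponential(μ−λ) for M/M/1.
μ − λ = 22.64 − 7.22 = 15.4200
P(W > t) = e^{−(μ−λ)t} = e^{−0.9545} = 0.385005

Final: 0.385005


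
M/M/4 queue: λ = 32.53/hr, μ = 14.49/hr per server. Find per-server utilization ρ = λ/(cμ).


ρ = λ/(cμ) = 32.53/(4·14.49) = 32.53/57.96 = 0.5612

Final: 0.5612


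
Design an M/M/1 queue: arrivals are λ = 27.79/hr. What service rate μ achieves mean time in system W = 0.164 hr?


W = 1/(μ−λ) ⇒ μ − λ = 1/W = 1/0.164 = 6.0976
μ = λ + 1/W = 27.79 + 6.0976 = 33.8876 per hr

Final: 33.8876 /hr


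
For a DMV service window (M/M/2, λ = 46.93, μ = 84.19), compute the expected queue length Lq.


a = λ/μ = 0.5574; ρ = a/2 = 0.2787
P₀ = 0.564070
Lq = P₀·a^c·ρ / (c!·(1−ρ)²) = 0.564070·0.31073·0.2787/(2·0.52025)
= 0.04695

Final: 0.04695


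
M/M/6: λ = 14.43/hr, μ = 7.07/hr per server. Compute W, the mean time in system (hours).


a = 2.0410; ρ = 0.3402; P₀ = 0.129679
Lq = P₀·a^c·ρ/(c!(1−ρ)²) = 0.01017
Wq = Lq/λ = 0.01017/14.43 = 0.0007050 hr
W = Wq + 1/μ = 0.0007050 + 0.14144 = 0.14215 hr

Final: 0.14215 hr


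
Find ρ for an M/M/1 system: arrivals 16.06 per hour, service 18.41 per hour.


ρ = λ/μ = 16.06/18.41 = 0.8724

Final: 0.8724


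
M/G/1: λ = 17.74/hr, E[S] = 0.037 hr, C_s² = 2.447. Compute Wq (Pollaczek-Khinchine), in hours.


ρ = λ·E[S] = 17.74·0.037 = 0.6564
E[S²] = E[S]²(1+C_s²) = 0.037²·(1+2.447) = 0.004719
Wq = λ·E[S²]/(2(1−ρ)) = 17.74·0.004719/(2·0.3436) = 0.12181 hr

Final: 0.12181 hr


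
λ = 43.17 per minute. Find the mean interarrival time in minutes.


Mean interarrival time = 1/λ = 1/43.17 minute = 0.02316 minute
In minutes: 0.02316 × 1 = 0.02316 min

Final: 0.02316 min


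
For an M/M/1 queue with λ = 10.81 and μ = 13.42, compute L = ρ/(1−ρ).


ρ = λ/μ = 10.81/13.42 = 0.8055
L = ρ/(1−ρ) = 0.8055/(1 − 0.8055) = 0.8055/0.1945 = 4.1418

Final: 4.1418


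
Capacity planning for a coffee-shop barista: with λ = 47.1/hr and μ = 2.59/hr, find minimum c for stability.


Stability requires cμ > λ ⇔ c > λ/μ.
λ/μ = 47.1/2.59 = 18.1853
Minimum integer c = ⌊18.1853⌋ + 1 = 19
Check: 19·2.59 = 49.21 > 47.1, while 18·2.59 = 46.62 ≤ 47.1

Final: 19 servers


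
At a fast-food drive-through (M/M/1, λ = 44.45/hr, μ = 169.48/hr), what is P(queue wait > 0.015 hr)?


ρ = 44.45/169.48 = 0.2623
P(Wq > t) = ρ·e^{−(μ−λ)t} = 0.2623·e^{−1.8754}
= 0.2623·0.153286 = 0.040203

Final: 0.040203


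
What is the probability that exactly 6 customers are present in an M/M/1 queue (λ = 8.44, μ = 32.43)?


ρ = 8.44/32.43 = 0.2603
P_n = (1−ρ)·ρ^n = (1 − 0.2603)·0.2603^6 = 0.7397·0.0003107 = 0.0002299

Final: 0.0002299


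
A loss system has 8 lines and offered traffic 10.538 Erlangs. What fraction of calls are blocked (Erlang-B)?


B(c,a) = (a^c/c!) / Σ_{k=0}^{c} a^k/k!
a^8/8! = 3771.768511
Σ terms (k=0..8): 1.00000 + 10.53800 + 55.52472 + 195.03984 + 513.83246 + 1082.95329 + 1902.02696 + 2863.36573 + 3771.76851 = 10396.049517
B = 3771.768511/10396.049517 = 0.362808

Final: 0.362808


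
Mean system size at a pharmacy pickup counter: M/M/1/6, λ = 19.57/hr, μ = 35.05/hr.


ρ = 19.57/35.05 = 0.5583
L = ρ[1 − (K+1)ρ^K + Kρ^(K+1)] / [(1−ρ)(1−ρ^(K+1))]
Numerator: 0.5583·(1 − 7·0.030298 + 6·0.016917) = 0.496600
Denominator: (0.4417)·(0.983083) = 0.434183
L = 0.496600/0.434183 = 1.1438

Final: 1.1438


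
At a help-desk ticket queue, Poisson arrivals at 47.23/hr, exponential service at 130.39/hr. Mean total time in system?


W = 1/(μ−λ) = 1/(130.39 − 47.23) = 1/83.16 = 0.01203 hr

Final: 0.01203 hr


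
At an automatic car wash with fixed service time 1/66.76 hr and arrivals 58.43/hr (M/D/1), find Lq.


ρ = 58.43/66.76 = 0.8752
M/D/1: Lq = ρ²/(2(1−ρ)) = 0.7660/(2·0.1248) = 3.06959

Final: 3.06959


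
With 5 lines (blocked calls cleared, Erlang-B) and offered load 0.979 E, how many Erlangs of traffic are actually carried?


B(5,0.979) = 0.002817 (Erlang-B)
Carried load = a(1 − B) = 0.979·(1 − 0.002817) = 0.979·0.997183 = 0.9762 E

Final: 0.9762 Erlangs


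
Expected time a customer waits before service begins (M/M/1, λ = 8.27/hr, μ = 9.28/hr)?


ρ = 8.27/9.28 = 0.8912
Wq = ρ/(μ−λ) = 0.8912/(9.28 − 8.27) = 0.8912/1.01 = 0.8823 hr

Final: 0.8823 hr


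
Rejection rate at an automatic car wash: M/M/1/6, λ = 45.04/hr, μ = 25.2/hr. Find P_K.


ρ = λ/μ = 45.04/25.2 = 1.7873
P_K = (1−ρ)ρ^K/(1−ρ^(K+1)) = (-0.7873·32.597707)/(1 − 58.261933)
= -25.664226/-57.261933 = 0.448190

Final: 0.448190


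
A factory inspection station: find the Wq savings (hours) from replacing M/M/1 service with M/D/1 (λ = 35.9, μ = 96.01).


ρ = 35.9/96.01 = 0.3739
Wq(M/M/1) = ρ/(μ−λ) = 0.3739/60.11 = 0.006221 hr
Wq(M/D/1) = ρ/(2(μ−λ)) = 0.003110 hr
Savings = 0.006221 − 0.003110 = 0.003110 hr

Final: 0.003110 hr


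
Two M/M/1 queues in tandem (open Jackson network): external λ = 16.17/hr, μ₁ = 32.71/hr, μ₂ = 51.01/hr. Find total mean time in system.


Each node sees arrival rate λ = 16.17/hr (tandem ⇒ throughput preserved).
W₁ = 1/(μ₁−λ) = 1/(32.71−16.17) = 0.06046 hr
W₂ = 1/(μ₂−λ) = 1/(51.01−16.17) = 0.02870 hr
W_total = W₁ + W₂ = 0.06046 + 0.02870 = 0.08916 hr

Final: 0.08916 hr


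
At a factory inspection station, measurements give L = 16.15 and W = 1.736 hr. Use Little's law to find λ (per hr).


λ = L/W = 16.15/1.736 = 9.3030 /hr

Final: 9.3030 /hr


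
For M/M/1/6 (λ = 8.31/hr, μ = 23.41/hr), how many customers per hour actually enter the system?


ρ = 0.3550; P_K = (1−ρ)ρ^6/(1−ρ^7) = 0.001291
λ_eff = λ(1 − P_K) = 8.31·(1 − 0.001291) = 8.31·0.998709 = 8.2993 /hr

Final: 8.2993 /hr


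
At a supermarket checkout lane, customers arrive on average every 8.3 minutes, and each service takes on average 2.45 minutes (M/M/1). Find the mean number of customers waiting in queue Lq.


λ = 60/8.3 = 7.2289 /hr
μ = 60/2.45 = 24.4898 /hr
ρ = λ/μ = 7.2289/24.4898 = 0.2952
Lq = ρ²/(1−ρ) = 0.08713/0.7048 = 0.1236

Final: 0.1236


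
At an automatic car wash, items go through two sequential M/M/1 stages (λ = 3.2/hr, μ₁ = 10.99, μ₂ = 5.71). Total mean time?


Each node sees arrival rate λ = 3.2/hr (tandem ⇒ throughput preserved).
W₁ = 1/(μ₁−λ) = 1/(10.99−3.2) = 0.12837 hr
W₂ = 1/(μ₂−λ) = 1/(5.71−3.2) = 0.39841 hr
W_total = W₁ + W₂ = 0.12837 + 0.39841 = 0.52678 hr

Final: 0.52678 hr


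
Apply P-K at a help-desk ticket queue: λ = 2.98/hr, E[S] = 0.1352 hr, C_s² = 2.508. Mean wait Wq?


ρ = λ·E[S] = 2.98·0.1352 = 0.4029
E[S²] = E[S]²(1+C_s²) = 0.1352²·(1+2.508) = 0.064123
Wq = λ·E[S²]/(2(1−ρ)) = 2.98·0.064123/(2·0.5971) = 0.16001 hr

Final: 0.16001 hr


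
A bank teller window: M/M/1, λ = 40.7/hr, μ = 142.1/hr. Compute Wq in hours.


ρ = 40.7/142.1 = 0.2864
Wq = ρ/(μ−λ) = 0.2864/(142.1 − 40.7) = 0.2864/101.40 = 0.002825 hr

Final: 0.002825 hr


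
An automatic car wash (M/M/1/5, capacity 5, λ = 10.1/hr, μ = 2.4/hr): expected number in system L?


ρ = 10.1/2.4 = 4.2083
L = ρ[1 − (K+1)ρ^K + Kρ^(K+1)] / [(1−ρ)(1−ρ^(K+1))]
Numerator: 4.2083·(1 − 6·1319.929272 + 5·5554.702354) = 83556.189571
Denominator: (-3.2083)·(-5553.702354) = 17818.128385
L = 83556.189571/17818.128385 = 4.6894

Final: 4.6894


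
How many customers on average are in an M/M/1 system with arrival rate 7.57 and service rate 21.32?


ρ = λ/μ = 7.57/21.32 = 0.3551
L = ρ/(1−ρ) = 0.3551/(1 − 0.3551) = 0.3551/0.6449 = 0.5505

Final: 0.5505


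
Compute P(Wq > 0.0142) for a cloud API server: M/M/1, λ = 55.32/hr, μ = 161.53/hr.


ρ = 55.32/161.53 = 0.3425
P(Wq > t) = ρ·e^{−(μ−λ)t} = 0.3425·e^{−1.5082}
= 0.3425·0.221312 = 0.075794

Final: 0.075794


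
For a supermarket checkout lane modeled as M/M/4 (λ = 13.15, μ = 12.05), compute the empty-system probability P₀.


a = λ/μ = 13.15/12.05 = 1.0913; ρ = a/c = 0.2728
Σ_{k=0}^{3} a^k/k! (terms k=0..3) = 1.00000 + 1.09129 + 0.59545 + 0.21660 = 2.90334
Tail: a^4/(4!(1−ρ)) = 1.41826/(24·0.7272) = 0.08126
P₀ = 1/(2.90334 + 0.08126) = 1/2.98461 = 0.335052

Final: 0.335052


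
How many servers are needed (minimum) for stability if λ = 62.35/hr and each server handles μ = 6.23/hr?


Stability requires cμ > λ ⇔ c > λ/μ.
λ/μ = 62.35/6.23 = 10.0080
Minimum integer c = ⌊10.0080⌋ + 1 = 11
Check: 11·6.23 = 68.53 > 62.35, while 10·6.23 = 62.30 ≤ 62.35

Final: 11 servers


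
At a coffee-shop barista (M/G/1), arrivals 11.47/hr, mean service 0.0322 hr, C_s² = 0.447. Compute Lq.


ρ = λ·E[S] = 11.47·0.0322 = 0.3693
Lq = ρ²(1+C_s²)/(2(1−ρ)) = 0.1364·(1+0.447)/(2·0.6307)
= 0.1364·1.4470/1.2613 = 0.15649

Final: 0.15649


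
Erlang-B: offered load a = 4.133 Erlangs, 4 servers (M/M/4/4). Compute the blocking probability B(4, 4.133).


B(c,a) = (a^c/c!) / Σ_{k=0}^{c} a^k/k!
a^4/4! = 12.157671
Σ terms (k=0..4): 1.00000 + 4.13300 + 8.54084 + 11.76644 + 12.15767 = 37.597952
B = 12.157671/37.597952 = 0.323360

Final: 0.323360


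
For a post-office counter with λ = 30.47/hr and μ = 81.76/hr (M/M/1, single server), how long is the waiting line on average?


ρ = 30.47/81.76 = 0.3727
Lq = ρ²/(1−ρ) = 0.1389/0.6273 = 0.2214

Final: 0.2214


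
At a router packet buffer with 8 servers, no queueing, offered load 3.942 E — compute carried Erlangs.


B(8,3.942) = 0.028632 (Erlang-B)
Carried load = a(1 − B) = 3.942·(1 − 0.028632) = 3.942·0.971368 = 3.8291 E

Final: 3.8291 Erlangs


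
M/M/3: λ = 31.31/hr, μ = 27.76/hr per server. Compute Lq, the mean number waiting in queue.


a = λ/μ = 1.1279; ρ = a/3 = 0.3760
P₀ = 0.317749
Lq = P₀·a^c·ρ / (c!·(1−ρ)²) = 0.317749·1.43480·0.3760/(6·0.38943)
= 0.07336

Final: 0.07336


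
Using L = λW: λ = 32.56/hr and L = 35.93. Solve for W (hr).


W = L/λ = 35.93/32.56 = 1.1035 hr

Final: 1.1035 hr


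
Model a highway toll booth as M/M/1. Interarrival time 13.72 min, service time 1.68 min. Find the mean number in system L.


λ = 60/13.72 = 4.3732 /hr
μ = 60/1.68 = 35.7143 /hr
ρ = λ/μ = 4.3732/35.7143 = 0.1224
L = ρ/(1−ρ) = 0.1224/0.8776 = 0.1395

Final: 0.1395


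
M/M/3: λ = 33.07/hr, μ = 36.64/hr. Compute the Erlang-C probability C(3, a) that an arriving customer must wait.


a = λ/μ = 0.9026; ρ = a/3 = 0.3009
P₀ = 0.402390 (from M/M/c formula)
C(c,a) = [a^c/(c!(1−ρ))]·P₀ = [0.73525/(6·0.6991)]·0.402390
= 0.17527·0.402390 = 0.070529

Final: 0.070529


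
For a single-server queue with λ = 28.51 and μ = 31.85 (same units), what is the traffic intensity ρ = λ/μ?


ρ = λ/μ = 28.51/31.85 = 0.8951

Final: 0.8951


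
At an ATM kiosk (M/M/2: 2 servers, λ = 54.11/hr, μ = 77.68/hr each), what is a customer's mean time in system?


a = 0.6966; ρ = 0.3483; P₀ = 0.483363
Lq = P₀·a^c·ρ/(c!(1−ρ)²) = 0.09616
Wq = Lq/λ = 0.09616/54.11 = 0.001777 hr
W = Wq + 1/μ = 0.001777 + 0.01287 = 0.01465 hr

Final: 0.01465 hr


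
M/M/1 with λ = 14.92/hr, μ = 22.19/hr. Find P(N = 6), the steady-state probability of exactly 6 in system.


ρ = 14.92/22.19 = 0.6724
P_n = (1−ρ)·ρ^n = (1 − 0.6724)·0.6724^6 = 0.3276·0.092399 = 0.030272

Final: 0.030272


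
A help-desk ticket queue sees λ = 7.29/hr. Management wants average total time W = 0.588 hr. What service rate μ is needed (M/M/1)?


W = 1/(μ−λ) ⇒ μ − λ = 1/W = 1/0.588 = 1.7007
μ = λ + 1/W = 7.29 + 1.7007 = 8.9907 per hr

Final: 8.9907 /hr


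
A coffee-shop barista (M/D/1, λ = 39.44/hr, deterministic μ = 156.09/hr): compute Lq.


ρ = 39.44/156.09 = 0.2527
M/D/1: Lq = ρ²/(2(1−ρ)) = 0.06384/(2·0.7473) = 0.04272

Final: 0.04272


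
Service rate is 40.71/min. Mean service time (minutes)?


Mean service time = 1/μ = 1/40.71 minute = 0.02456 minute
In minutes: 0.02456 × 1 = 0.02456 min

Final: 0.02456 min


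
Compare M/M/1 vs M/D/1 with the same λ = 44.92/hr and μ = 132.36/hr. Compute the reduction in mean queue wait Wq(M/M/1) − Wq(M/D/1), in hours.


ρ = 44.92/132.36 = 0.3394
Wq(M/M/1) = ρ/(μ−λ) = 0.3394/87.44 = 0.003881 hr
Wq(M/D/1) = ρ/(2(μ−λ)) = 0.001941 hr
Savings = 0.003881 − 0.001941 = 0.001941 hr

Final: 0.001941 hr


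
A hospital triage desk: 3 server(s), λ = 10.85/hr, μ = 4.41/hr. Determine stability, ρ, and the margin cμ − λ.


Total capacity cμ = 3·4.41 = 13.23/hr
ρ = λ/(cμ) = 10.85/13.23 = 0.8201
Stable ⇔ ρ < 1: YES
Spare capacity = cμ − λ = 13.23 − 10.85 = 2.38/hr

Final: ρ = 0.8201; stable; margin = 2.38/hr


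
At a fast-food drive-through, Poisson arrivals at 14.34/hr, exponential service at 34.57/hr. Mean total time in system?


W = 1/(μ−λ) = 1/(34.57 − 14.34) = 1/20.23 = 0.04943 hr

Final: 0.04943 hr


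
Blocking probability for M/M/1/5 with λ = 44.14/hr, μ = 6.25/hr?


ρ = λ/μ = 44.14/6.25 = 7.0624
P_K = (1−ρ)ρ^K/(1−ρ^(K+1)) = (-6.0624·17569.587184)/(1 − 124083.452528)
= -106513.865344/-124082.452528 = 0.858412

Final: 0.858412


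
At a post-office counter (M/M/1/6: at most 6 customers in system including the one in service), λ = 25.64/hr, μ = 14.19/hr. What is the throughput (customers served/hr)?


ρ = 1.8069; P_K = (1−ρ)ρ^6/(1−ρ^7) = 0.453784
λ_eff = λ(1 − P_K) = 25.64·(1 − 0.453784) = 25.64·0.546216 = 14.0050 /hr

Final: 14.0050 /hr


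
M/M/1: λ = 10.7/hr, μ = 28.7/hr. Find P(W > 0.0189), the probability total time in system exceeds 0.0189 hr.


W ~ Exponential(μ−λ) for M/M/1.
μ − λ = 28.7 − 10.7 = 18.0000
P(W > t) = e^{−(μ−λ)t} = e^{−0.3402} = 0.711628

Final: 0.711628


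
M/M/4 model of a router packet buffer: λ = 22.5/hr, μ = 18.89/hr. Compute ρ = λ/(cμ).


ρ = λ/(cμ) = 22.5/(4·18.89) = 22.5/75.56 = 0.2978

Final: 0.2978


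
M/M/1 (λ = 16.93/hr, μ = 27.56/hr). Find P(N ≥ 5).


ρ = 16.93/27.56 = 0.6143
P(N ≥ n) = ρ^n = 0.6143^5 = 0.087476

Final: 0.087476


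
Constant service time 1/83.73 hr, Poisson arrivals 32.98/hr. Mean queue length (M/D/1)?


ρ = 32.98/83.73 = 0.3939
M/D/1: Lq = ρ²/(2(1−ρ)) = 0.1551/(2·0.6061) = 0.12798

Final: 0.12798


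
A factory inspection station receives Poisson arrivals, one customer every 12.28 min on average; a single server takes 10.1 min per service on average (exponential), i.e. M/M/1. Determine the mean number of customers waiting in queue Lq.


λ = 60/12.28 = 4.8860 /hr
μ = 60/10.1 = 5.9406 /hr
ρ = λ/μ = 4.8860/5.9406 = 0.8225
Lq = ρ²/(1−ρ) = 0.6765/0.1775 = 3.8106

Final: 3.8106


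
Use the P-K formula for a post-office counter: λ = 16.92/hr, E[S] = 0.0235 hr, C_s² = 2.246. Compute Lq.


ρ = λ·E[S] = 16.92·0.0235 = 0.3976
Lq = ρ²(1+C_s²)/(2(1−ρ)) = 0.1581·(1+2.246)/(2·0.6024)
= 0.1581·3.2460/1.2048 = 0.42598

Final: 0.42598


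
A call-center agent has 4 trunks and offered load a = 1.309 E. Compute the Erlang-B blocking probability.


B(c,a) = (a^c/c!) / Σ_{k=0}^{c} a^k/k!
a^4/4! = 0.122334
Σ terms (k=0..4): 1.00000 + 1.30900 + 0.85674 + 0.37382 + 0.12233 = 3.661899
B = 0.122334/3.661899 = 0.033407

Final: 0.033407


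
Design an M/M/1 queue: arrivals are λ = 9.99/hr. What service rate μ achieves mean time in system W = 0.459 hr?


W = 1/(μ−λ) ⇒ μ − λ = 1/W = 1/0.459 = 2.1786
μ = λ + 1/W = 9.99 + 2.1786 = 12.1686 per hr

Final: 12.1686 /hr
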